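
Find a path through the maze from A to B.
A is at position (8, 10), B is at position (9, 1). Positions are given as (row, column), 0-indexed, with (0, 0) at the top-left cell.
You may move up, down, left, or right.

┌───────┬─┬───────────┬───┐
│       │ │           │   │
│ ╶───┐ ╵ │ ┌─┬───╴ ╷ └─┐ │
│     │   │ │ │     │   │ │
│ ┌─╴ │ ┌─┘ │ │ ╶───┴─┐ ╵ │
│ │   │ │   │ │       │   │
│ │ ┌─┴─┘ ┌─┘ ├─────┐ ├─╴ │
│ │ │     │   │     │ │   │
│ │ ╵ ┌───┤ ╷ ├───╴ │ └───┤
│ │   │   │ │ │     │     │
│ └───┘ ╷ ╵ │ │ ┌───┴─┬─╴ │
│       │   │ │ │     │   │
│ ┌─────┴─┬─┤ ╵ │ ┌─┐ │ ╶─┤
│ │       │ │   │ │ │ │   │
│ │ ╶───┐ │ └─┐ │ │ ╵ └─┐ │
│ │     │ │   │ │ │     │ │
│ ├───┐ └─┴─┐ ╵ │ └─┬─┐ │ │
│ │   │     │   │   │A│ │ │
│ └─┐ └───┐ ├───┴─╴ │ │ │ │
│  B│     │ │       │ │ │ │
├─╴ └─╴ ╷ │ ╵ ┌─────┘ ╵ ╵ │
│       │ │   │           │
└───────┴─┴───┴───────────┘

Finding the shortest path from (8, 10) to (9, 1):
Path length: 50 steps
Directions: down → down → right → right → up → up → up → up → left → up → right → up → left → left → up → up → left → left → left → up → right → right → up → left → left → left → left → down → down → left → down → left → left → down → left → up → up → right → up → left → left → down → down → down → down → down → down → down → down → right

Solution:

┌───────┬─┬───────────┬───┐
│       │ │↓ ← ← ← ↰  │   │
│ ╶───┐ ╵ │ ┌─┬───╴ ╷ └─┐ │
│↓ ← ↰│   │↓│ │↱ → ↑│   │ │
│ ┌─╴ │ ┌─┘ │ │ ╶───┴─┐ ╵ │
│↓│↱ ↑│ │↓ ↲│ │↑ ← ← ↰│   │
│ │ ┌─┴─┘ ┌─┘ ├─────┐ ├─╴ │
│↓│↑│↓ ← ↲│   │     │↑│   │
│ │ ╵ ┌───┤ ╷ ├───╴ │ └───┤
│↓│↑ ↲│   │ │ │     │↑ ← ↰│
│ └───┘ ╷ ╵ │ │ ┌───┴─┬─╴ │
│↓      │   │ │ │     │↱ ↑│
│ ┌─────┴─┬─┤ ╵ │ ┌─┐ │ ╶─┤
│↓│       │ │   │ │ │ │↑ ↰│
│ │ ╶───┐ │ └─┐ │ │ ╵ └─┐ │
│↓│     │ │   │ │ │     │↑│
│ ├───┐ └─┴─┐ ╵ │ └─┬─┐ │ │
│↓│   │     │   │   │A│ │↑│
│ └─┐ └───┐ ├───┴─╴ │ │ │ │
│↳ B│     │ │       │↓│ │↑│
├─╴ └─╴ ╷ │ ╵ ┌─────┘ ╵ ╵ │
│       │ │   │      ↳ → ↑│
└───────┴─┴───┴───────────┘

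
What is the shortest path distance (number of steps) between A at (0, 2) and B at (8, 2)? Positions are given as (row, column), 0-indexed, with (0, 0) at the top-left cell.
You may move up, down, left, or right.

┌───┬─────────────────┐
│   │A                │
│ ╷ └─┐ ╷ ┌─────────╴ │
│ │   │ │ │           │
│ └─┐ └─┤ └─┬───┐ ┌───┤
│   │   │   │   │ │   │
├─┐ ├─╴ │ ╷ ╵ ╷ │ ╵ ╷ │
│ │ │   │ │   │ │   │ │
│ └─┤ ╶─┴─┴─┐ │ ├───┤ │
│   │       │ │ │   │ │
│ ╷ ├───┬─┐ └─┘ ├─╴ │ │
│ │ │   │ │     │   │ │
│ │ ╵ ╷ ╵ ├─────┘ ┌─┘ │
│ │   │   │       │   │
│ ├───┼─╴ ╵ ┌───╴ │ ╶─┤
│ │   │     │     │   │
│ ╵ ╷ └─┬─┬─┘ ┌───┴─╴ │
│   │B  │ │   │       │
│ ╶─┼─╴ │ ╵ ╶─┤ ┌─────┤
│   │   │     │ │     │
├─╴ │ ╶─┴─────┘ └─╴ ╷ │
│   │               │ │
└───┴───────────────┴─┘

Finding path from (0, 2) to (8, 2):
Path: (0,2) → (0,3) → (0,4) → (0,5) → (0,6) → (0,7) → (0,8) → (0,9) → (0,10) → (1,10) → (1,9) → (1,8) → (2,8) → (3,8) → (3,9) → (2,9) → (2,10) → (3,10) → (4,10) → (5,10) → (6,10) → (6,9) → (7,9) → (7,10) → (8,10) → (8,9) → (8,8) → (8,7) → (9,7) → (10,7) → (10,6) → (10,5) → (10,4) → (10,3) → (10,2) → (9,2) → (9,3) → (8,3) → (8,2)
Distance: 38 steps

Solution:

┌───┬─────────────────┐
│   │A → → → → → → → ↓│
│ ╷ └─┐ ╷ ┌─────────╴ │
│ │   │ │ │      ↓ ← ↲│
│ └─┐ └─┤ └─┬───┐ ┌───┤
│   │   │   │   │↓│↱ ↓│
├─┐ ├─╴ │ ╷ ╵ ╷ │ ╵ ╷ │
│ │ │   │ │   │ │↳ ↑│↓│
│ └─┤ ╶─┴─┴─┐ │ ├───┤ │
│   │       │ │ │   │↓│
│ ╷ ├───┬─┐ └─┘ ├─╴ │ │
│ │ │   │ │     │   │↓│
│ │ ╵ ╷ ╵ ├─────┘ ┌─┘ │
│ │   │   │       │↓ ↲│
│ ├───┼─╴ ╵ ┌───╴ │ ╶─┤
│ │   │     │     │↳ ↓│
│ ╵ ╷ └─┬─┬─┘ ┌───┴─╴ │
│   │B ↰│ │   │↓ ← ← ↲│
│ ╶─┼─╴ │ ╵ ╶─┤ ┌─────┤
│   │↱ ↑│     │↓│     │
├─╴ │ ╶─┴─────┘ └─╴ ╷ │
│   │↑ ← ← ← ← ↲    │ │
└───┴───────────────┴─┘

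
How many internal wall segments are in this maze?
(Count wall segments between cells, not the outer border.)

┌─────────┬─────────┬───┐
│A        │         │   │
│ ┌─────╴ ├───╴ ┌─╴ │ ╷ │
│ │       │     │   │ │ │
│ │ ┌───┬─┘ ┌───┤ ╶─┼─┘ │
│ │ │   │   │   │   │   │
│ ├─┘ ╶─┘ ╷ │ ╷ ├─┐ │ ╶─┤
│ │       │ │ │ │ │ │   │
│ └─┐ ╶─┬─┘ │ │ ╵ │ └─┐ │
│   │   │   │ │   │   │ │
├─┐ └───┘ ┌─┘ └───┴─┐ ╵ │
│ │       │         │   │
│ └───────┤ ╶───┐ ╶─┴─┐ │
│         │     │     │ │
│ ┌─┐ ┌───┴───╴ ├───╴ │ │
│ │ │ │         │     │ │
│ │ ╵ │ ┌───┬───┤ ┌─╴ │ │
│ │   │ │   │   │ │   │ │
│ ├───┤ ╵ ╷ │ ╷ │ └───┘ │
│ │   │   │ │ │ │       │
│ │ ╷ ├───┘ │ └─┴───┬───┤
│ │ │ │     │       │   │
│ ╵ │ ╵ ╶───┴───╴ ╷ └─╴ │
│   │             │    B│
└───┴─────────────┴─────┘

Counting internal wall segments:
Total internal walls: 121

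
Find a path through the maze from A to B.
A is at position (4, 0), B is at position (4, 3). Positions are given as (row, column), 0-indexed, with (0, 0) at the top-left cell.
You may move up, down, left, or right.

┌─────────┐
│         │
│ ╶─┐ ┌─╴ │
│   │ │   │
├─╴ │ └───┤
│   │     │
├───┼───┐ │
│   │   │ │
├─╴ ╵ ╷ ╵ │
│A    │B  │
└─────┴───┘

Finding the shortest path from (4, 0) to (4, 3):
Path length: 5 steps
Directions: right → right → up → right → down

Solution:

┌─────────┐
│         │
│ ╶─┐ ┌─╴ │
│   │ │   │
├─╴ │ └───┤
│   │     │
├───┼───┐ │
│   │↱ ↓│ │
├─╴ ╵ ╷ ╵ │
│A → ↑│B  │
└─────┴───┘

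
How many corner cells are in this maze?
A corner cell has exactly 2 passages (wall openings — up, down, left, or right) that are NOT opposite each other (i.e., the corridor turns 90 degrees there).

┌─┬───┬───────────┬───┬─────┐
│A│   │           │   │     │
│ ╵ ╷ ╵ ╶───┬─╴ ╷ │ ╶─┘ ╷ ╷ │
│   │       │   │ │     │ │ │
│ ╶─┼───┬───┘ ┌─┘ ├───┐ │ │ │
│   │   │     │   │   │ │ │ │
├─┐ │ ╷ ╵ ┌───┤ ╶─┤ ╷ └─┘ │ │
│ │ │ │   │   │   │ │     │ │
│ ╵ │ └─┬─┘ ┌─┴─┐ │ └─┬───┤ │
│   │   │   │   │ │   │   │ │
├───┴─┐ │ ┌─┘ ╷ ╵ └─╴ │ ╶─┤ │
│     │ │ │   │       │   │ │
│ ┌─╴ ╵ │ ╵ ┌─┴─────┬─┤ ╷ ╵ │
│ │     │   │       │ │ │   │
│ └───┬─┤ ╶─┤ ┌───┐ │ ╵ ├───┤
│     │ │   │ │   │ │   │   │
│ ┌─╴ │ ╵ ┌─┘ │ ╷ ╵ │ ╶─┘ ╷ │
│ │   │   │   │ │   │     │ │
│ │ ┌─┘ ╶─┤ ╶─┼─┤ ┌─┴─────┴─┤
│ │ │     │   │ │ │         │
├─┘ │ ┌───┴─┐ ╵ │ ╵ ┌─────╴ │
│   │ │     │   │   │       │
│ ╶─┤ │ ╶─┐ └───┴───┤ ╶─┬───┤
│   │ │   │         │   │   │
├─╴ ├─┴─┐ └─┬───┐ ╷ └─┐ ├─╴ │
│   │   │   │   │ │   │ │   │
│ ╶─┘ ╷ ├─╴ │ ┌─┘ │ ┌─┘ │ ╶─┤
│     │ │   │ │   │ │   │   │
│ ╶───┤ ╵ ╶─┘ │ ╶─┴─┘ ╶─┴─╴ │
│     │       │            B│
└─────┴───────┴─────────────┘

Counting corner cells (2 non-opposite passages):
Total corners: 114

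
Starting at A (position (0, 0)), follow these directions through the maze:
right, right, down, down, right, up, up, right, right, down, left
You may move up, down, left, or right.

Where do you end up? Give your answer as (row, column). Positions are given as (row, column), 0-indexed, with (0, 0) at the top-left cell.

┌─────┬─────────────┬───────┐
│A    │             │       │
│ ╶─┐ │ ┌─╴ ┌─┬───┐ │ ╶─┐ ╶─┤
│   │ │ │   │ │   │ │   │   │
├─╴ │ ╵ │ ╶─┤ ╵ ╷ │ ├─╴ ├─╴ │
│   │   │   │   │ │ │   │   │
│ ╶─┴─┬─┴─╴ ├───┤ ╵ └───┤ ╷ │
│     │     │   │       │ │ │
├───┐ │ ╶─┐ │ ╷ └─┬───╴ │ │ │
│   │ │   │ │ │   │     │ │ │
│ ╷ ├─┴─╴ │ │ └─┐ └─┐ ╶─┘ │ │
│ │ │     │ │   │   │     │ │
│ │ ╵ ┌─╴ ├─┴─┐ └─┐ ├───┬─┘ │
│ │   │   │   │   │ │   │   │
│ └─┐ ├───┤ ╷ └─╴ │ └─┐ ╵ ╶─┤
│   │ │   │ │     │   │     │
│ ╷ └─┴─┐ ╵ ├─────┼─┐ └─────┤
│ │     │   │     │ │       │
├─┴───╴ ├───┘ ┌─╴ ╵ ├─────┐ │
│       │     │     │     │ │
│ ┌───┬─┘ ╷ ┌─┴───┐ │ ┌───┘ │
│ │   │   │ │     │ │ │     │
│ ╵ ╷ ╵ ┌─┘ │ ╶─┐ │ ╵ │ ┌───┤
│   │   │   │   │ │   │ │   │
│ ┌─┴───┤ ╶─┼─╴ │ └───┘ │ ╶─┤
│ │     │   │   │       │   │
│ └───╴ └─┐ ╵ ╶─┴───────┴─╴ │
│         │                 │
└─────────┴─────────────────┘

Following directions step by step:
Start: (0, 0)
  right: (0, 0) → (0, 1)
  right: (0, 1) → (0, 2)
  down: (0, 2) → (1, 2)
  down: (1, 2) → (2, 2)
  right: (2, 2) → (2, 3)
  up: (2, 3) → (1, 3)
  up: (1, 3) → (0, 3)
  right: (0, 3) → (0, 4)
  right: (0, 4) → (0, 5)
  down: (0, 5) → (1, 5)
  left: (1, 5) → (1, 4)
Final position: (1, 4)

Path taken:

┌─────┬─────────────┬───────┐
│A → ↓│↱ → ↓        │       │
│ ╶─┐ │ ┌─╴ ┌─┬───┐ │ ╶─┐ ╶─┤
│   │↓│↑│B ↲│ │   │ │   │   │
├─╴ │ ╵ │ ╶─┤ ╵ ╷ │ ├─╴ ├─╴ │
│   │↳ ↑│   │   │ │ │   │   │
│ ╶─┴─┬─┴─╴ ├───┤ ╵ └───┤ ╷ │
│     │     │   │       │ │ │
├───┐ │ ╶─┐ │ ╷ └─┬───╴ │ │ │
│   │ │   │ │ │   │     │ │ │
│ ╷ ├─┴─╴ │ │ └─┐ └─┐ ╶─┘ │ │
│ │ │     │ │   │   │     │ │
│ │ ╵ ┌─╴ ├─┴─┐ └─┐ ├───┬─┘ │
│ │   │   │   │   │ │   │   │
│ └─┐ ├───┤ ╷ └─╴ │ └─┐ ╵ ╶─┤
│   │ │   │ │     │   │     │
│ ╷ └─┴─┐ ╵ ├─────┼─┐ └─────┤
│ │     │   │     │ │       │
├─┴───╴ ├───┘ ┌─╴ ╵ ├─────┐ │
│       │     │     │     │ │
│ ┌───┬─┘ ╷ ┌─┴───┐ │ ┌───┘ │
│ │   │   │ │     │ │ │     │
│ ╵ ╷ ╵ ┌─┘ │ ╶─┐ │ ╵ │ ┌───┤
│   │   │   │   │ │   │ │   │
│ ┌─┴───┤ ╶─┼─╴ │ └───┘ │ ╶─┤
│ │     │   │   │       │   │
│ └───╴ └─┐ ╵ ╶─┴───────┴─╴ │
│         │                 │
└─────────┴─────────────────┘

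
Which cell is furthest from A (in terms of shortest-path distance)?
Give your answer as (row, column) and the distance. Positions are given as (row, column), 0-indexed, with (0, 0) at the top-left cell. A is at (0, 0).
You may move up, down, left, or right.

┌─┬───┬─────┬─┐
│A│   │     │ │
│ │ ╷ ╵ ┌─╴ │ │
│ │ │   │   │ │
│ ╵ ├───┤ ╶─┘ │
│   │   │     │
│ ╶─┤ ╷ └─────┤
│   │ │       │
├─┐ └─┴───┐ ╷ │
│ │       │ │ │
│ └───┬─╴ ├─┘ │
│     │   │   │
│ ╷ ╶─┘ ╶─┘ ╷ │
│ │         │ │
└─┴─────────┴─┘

Computing BFS distances from A to all cells:
Furthest cell: (3, 2)
Distance: 23 steps

Path from A to the furthest cell:

┌─┬───┬─────┬─┐
│A│   │     │ │
│ │ ╷ ╵ ┌─╴ │ │
│↓│ │   │   │ │
│ ╵ ├───┤ ╶─┘ │
│↓  │↓ ↰│     │
│ ╶─┤ ╷ └─────┤
│↳ ↓│B│↑ ← ← ↰│
├─┐ └─┴───┐ ╷ │
│ │↳ → → ↓│ │↑│
│ └───┬─╴ ├─┘ │
│     │↓ ↲│↱ ↑│
│ ╷ ╶─┘ ╶─┘ ╷ │
│ │    ↳ → ↑│ │
└─┴─────────┴─┘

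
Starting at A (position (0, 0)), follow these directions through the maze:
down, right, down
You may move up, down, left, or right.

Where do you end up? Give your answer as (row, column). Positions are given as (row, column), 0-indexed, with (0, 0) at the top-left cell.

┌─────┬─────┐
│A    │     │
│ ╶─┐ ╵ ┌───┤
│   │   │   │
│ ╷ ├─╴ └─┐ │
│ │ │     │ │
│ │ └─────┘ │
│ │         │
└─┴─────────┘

Following directions step by step:
Start: (0, 0)
  down: (0, 0) → (1, 0)
  right: (1, 0) → (1, 1)
  down: (1, 1) → (2, 1)
Final position: (2, 1)

Path taken:

┌─────┬─────┐
│A    │     │
│ ╶─┐ ╵ ┌───┤
│↳ ↓│   │   │
│ ╷ ├─╴ └─┐ │
│ │B│     │ │
│ │ └─────┘ │
│ │         │
└─┴─────────┘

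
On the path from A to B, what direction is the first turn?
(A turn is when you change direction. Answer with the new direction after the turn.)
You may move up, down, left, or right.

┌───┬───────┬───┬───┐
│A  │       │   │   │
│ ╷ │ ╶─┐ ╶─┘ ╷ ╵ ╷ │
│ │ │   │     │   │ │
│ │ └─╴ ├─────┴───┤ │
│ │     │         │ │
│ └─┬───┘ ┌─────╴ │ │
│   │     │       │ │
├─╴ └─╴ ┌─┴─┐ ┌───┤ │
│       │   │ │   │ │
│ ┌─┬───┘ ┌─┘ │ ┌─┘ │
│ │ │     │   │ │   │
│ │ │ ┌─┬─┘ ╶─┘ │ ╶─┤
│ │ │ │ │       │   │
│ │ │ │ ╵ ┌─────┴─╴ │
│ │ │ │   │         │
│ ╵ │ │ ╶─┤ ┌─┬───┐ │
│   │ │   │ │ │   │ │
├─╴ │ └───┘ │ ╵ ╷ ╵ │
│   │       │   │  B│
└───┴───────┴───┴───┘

Directions: right, down, down, right, right, up, left, up, right, right, down, right, right, up, right, down, right, up, right, down, down, down, down, down, left, down, right, down, down, down
First turn direction: down

Solution:

┌───┬───────┬───┬───┐
│A ↓│↱ → ↓  │↱ ↓│↱ ↓│
│ ╷ │ ╶─┐ ╶─┘ ╷ ╵ ╷ │
│ │↓│↑ ↰│↳ → ↑│↳ ↑│↓│
│ │ └─╴ ├─────┴───┤ │
│ │↳ → ↑│         │↓│
│ └─┬───┘ ┌─────╴ │ │
│   │     │       │↓│
├─╴ └─╴ ┌─┴─┐ ┌───┤ │
│       │   │ │   │↓│
│ ┌─┬───┘ ┌─┘ │ ┌─┘ │
│ │ │     │   │ │↓ ↲│
│ │ │ ┌─┬─┘ ╶─┘ │ ╶─┤
│ │ │ │ │       │↳ ↓│
│ │ │ │ ╵ ┌─────┴─╴ │
│ │ │ │   │        ↓│
│ ╵ │ │ ╶─┤ ┌─┬───┐ │
│   │ │   │ │ │   │↓│
├─╴ │ └───┘ │ ╵ ╷ ╵ │
│   │       │   │  B│
└───┴───────┴───┴───┘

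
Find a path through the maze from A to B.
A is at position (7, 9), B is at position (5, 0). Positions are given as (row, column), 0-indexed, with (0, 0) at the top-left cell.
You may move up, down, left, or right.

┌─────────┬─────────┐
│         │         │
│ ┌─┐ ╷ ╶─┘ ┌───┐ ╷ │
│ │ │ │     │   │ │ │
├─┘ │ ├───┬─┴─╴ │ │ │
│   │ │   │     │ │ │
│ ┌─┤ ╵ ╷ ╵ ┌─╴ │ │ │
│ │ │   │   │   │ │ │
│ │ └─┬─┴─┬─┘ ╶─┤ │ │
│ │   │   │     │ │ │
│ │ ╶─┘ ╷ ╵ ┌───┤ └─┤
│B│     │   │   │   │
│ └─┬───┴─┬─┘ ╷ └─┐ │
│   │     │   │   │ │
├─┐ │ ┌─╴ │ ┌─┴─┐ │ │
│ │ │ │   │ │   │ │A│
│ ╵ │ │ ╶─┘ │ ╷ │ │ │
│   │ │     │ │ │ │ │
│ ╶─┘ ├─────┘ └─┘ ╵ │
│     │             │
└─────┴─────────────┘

Finding the shortest path from (7, 9) to (5, 0):
Path length: 31 steps
Directions: down → down → left → up → up → up → left → up → left → down → left → down → down → left → left → up → right → up → left → left → down → down → down → left → left → up → right → up → up → left → up

Solution:

┌─────────┬─────────┐
│         │         │
│ ┌─┐ ╷ ╶─┘ ┌───┐ ╷ │
│ │ │ │     │   │ │ │
├─┘ │ ├───┬─┴─╴ │ │ │
│   │ │   │     │ │ │
│ ┌─┤ ╵ ╷ ╵ ┌─╴ │ │ │
│ │ │   │   │   │ │ │
│ │ └─┬─┴─┬─┘ ╶─┤ │ │
│ │   │   │     │ │ │
│ │ ╶─┘ ╷ ╵ ┌───┤ └─┤
│B│     │   │↓ ↰│   │
│ └─┬───┴─┬─┘ ╷ └─┐ │
│↑ ↰│↓ ← ↰│↓ ↲│↑ ↰│ │
├─┐ │ ┌─╴ │ ┌─┴─┐ │ │
│ │↑│↓│↱ ↑│↓│   │↑│A│
│ ╵ │ │ ╶─┘ │ ╷ │ │ │
│↱ ↑│↓│↑ ← ↲│ │ │↑│↓│
│ ╶─┘ ├─────┘ └─┘ ╵ │
│↑ ← ↲│          ↑ ↲│
└─────┴─────────────┘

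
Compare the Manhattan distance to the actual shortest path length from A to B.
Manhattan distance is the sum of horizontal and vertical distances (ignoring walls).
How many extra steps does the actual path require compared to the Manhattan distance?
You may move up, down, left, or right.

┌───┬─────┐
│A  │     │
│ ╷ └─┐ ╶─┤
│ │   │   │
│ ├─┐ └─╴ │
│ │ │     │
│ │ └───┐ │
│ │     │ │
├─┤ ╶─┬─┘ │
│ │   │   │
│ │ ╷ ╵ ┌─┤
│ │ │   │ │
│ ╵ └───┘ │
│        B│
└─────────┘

Manhattan distance: |6 - 0| + |4 - 0| = 10
Actual path length: 18
Extra steps: 18 - 10 = 8

Solution:

┌───┬─────┐
│A ↓│     │
│ ╷ └─┐ ╶─┤
│ │↳ ↓│   │
│ ├─┐ └─╴ │
│ │ │↳ → ↓│
│ │ └───┐ │
│ │     │↓│
├─┤ ╶─┬─┘ │
│ │↓ ↰│↓ ↲│
│ │ ╷ ╵ ┌─┤
│ │↓│↑ ↲│ │
│ ╵ └───┘ │
│  ↳ → → B│
└─────────┘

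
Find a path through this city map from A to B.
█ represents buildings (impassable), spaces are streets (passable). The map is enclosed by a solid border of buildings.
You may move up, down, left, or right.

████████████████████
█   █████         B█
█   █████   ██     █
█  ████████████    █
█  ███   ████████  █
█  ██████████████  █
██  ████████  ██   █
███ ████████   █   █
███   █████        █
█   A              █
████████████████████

Finding the shortest path from A to B:
Movement: cardinal only
Path length: 22 steps
Directions: right → right → right → right → right → right → right → up → right → right → right → right → right → up → up → right → up → up → up → up → up → right

Solution:

████████████████████
█   █████        ↱B█
█   █████   ██   ↑ █
█  ████████████  ↑ █
█  ███   ████████↑ █
█  ██████████████↑ █
██  ████████  ██↱↑ █
███ ████████   █↑  █
███   █████↱→→→→↑  █
█   A→→→→→→↑       █
████████████████████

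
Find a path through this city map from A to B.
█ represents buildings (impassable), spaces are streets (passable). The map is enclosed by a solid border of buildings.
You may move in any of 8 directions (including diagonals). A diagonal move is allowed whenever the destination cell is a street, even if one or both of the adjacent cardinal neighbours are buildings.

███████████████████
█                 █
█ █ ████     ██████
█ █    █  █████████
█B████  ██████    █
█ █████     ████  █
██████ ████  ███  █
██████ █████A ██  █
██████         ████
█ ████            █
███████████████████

Finding the shortest path from A to B:
Movement: 8-directional
Path length: 13 steps
Directions: up-left → up-left → left → left → left → up-left → up-left → left → up-left → up-left → down-left → down → down

Solution:

███████████████████
█ ↙               █
█↓█↖████     ██████
█↓█ ↖← █  █████████
█B████↖ ██████    █
█ █████↖←←← ████  █
██████ ████↖ ███  █
██████ █████A ██  █
██████         ████
█ ████            █
███████████████████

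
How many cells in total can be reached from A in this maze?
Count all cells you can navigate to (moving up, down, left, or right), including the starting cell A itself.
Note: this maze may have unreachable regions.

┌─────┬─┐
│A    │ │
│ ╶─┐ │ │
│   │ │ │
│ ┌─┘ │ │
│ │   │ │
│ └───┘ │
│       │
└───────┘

Using BFS/flood-fill to find all reachable cells from A:
Maze size: 4 × 4 = 16 total cells
All cells are reachable — the maze is fully connected.
Reachable cells: 16

Reachable region (· marks reachable cells):

┌─────┬─┐
│A · ·│·│
│ ╶─┐ │ │
│· ·│·│·│
│ ┌─┘ │ │
│·│· ·│·│
│ └───┘ │
│· · · ·│
└───────┘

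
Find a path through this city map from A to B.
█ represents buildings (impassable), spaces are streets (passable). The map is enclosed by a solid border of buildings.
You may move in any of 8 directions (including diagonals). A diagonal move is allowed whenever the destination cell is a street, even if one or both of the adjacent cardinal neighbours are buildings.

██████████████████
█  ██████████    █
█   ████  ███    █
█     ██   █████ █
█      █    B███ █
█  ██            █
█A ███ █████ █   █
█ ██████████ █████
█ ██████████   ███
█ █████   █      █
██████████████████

Finding the shortest path from A to B:
Movement: 8-directional
Path length: 11 steps
Directions: up-right → up-right → right → right → right → down-right → right → right → right → right → up-right

Solution:

██████████████████
█  ██████████    █
█   ████  ███    █
█     ██   █████ █
█  →→→↘█    B███ █
█ ↗██  →→→→↗     █
█A ███ █████ █   █
█ ██████████ █████
█ ██████████   ███
█ █████   █      █
██████████████████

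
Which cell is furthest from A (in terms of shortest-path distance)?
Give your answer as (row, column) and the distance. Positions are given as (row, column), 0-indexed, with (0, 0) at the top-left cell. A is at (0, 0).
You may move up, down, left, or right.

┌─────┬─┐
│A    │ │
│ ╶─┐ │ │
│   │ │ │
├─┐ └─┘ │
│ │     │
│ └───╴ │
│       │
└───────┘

Computing BFS distances from A to all cells:
Furthest cell: (2, 0)
Distance: 10 steps

Path from A to the furthest cell:

┌─────┬─┐
│A    │ │
│ ╶─┐ │ │
│↳ ↓│ │ │
├─┐ └─┘ │
│B│↳ → ↓│
│ └───╴ │
│↑ ← ← ↲│
└───────┘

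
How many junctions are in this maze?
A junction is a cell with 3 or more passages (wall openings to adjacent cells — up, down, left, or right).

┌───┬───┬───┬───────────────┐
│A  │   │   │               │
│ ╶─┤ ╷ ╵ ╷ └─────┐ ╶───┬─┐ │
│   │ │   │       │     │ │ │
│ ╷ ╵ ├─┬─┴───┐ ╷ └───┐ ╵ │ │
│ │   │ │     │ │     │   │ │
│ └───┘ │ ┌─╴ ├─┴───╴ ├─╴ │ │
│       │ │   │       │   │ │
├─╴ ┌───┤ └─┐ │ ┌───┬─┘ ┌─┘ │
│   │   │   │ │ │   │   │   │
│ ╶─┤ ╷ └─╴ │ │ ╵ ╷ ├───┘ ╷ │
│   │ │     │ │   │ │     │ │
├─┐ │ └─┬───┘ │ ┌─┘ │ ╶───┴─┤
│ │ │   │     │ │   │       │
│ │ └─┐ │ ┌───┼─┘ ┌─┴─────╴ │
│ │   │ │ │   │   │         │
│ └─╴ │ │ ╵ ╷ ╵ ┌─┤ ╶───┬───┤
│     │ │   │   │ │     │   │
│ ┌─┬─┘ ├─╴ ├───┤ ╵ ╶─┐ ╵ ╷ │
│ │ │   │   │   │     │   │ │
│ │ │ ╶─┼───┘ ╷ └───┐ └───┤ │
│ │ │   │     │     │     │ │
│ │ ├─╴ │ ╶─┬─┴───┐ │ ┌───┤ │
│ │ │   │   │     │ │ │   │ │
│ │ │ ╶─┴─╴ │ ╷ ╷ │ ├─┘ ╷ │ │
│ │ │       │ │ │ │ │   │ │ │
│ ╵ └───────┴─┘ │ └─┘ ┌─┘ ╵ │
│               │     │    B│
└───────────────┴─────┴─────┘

Checking each cell for number of passages:

Junctions found (3+ passages):
  (0, 9): 3 passages
  (1, 0): 3 passages
  (1, 7): 3 passages
  (2, 12): 3 passages
  (3, 1): 3 passages
  (3, 6): 3 passages
  (4, 13): 3 passages
  (5, 7): 3 passages
  (8, 0): 3 passages
  (8, 5): 3 passages
  (8, 9): 3 passages
  (9, 9): 3 passages
  (10, 10): 3 passages
  (11, 7): 3 passages
  (13, 1): 3 passages
  (13, 12): 3 passages
Total junctions: 16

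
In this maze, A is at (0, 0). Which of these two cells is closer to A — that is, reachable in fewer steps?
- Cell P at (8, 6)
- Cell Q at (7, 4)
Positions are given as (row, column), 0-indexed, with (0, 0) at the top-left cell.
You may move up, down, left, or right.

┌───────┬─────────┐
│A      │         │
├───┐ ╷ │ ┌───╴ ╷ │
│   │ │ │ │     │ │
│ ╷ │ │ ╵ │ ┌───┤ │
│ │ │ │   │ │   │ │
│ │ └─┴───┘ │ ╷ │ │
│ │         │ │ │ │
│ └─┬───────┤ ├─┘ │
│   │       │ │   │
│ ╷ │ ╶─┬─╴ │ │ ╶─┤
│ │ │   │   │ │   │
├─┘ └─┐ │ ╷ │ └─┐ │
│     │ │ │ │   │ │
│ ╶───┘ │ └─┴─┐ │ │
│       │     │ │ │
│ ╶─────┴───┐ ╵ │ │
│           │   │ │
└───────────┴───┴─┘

Shortest path A → P at (8, 6): 48 steps
Shortest path A → Q at (7, 4): 45 steps

Q is closer (45 steps vs 48 steps).

Path to P:

┌───────┬─────────┐
│A → → ↓│↱ → → ↓  │
├───┐ ╷ │ ┌───╴ ╷ │
│↓ ↰│ │↓│↑│↓ ← ↲│ │
│ ╷ │ │ ╵ │ ┌───┤ │
│↓│↑│ │↳ ↑│↓│   │ │
│ │ └─┴───┘ │ ╷ │ │
│↓│↑ ← ← ← ↲│ │ │ │
│ └─┬───────┤ ├─┘ │
│↳ ↓│↱ → → ↓│ │   │
│ ╷ │ ╶─┬─╴ │ │ ╶─┤
│ │↓│↑ ↰│↓ ↲│ │   │
├─┘ └─┐ │ ╷ │ └─┐ │
│↓ ↲  │↑│↓│ │   │ │
│ ╶───┘ │ └─┴─┐ │ │
│↳ → → ↑│↳ → ↓│ │ │
│ ╶─────┴───┐ ╵ │ │
│           │P  │ │
└───────────┴───┴─┘

Path to Q:

┌───────┬─────────┐
│A → → ↓│↱ → → ↓  │
├───┐ ╷ │ ┌───╴ ╷ │
│↓ ↰│ │↓│↑│↓ ← ↲│ │
│ ╷ │ │ ╵ │ ┌───┤ │
│↓│↑│ │↳ ↑│↓│   │ │
│ │ └─┴───┘ │ ╷ │ │
│↓│↑ ← ← ← ↲│ │ │ │
│ └─┬───────┤ ├─┘ │
│↳ ↓│↱ → → ↓│ │   │
│ ╷ │ ╶─┬─╴ │ │ ╶─┤
│ │↓│↑ ↰│↓ ↲│ │   │
├─┘ └─┐ │ ╷ │ └─┐ │
│↓ ↲  │↑│↓│ │   │ │
│ ╶───┘ │ └─┴─┐ │ │
│↳ → → ↑│Q    │ │ │
│ ╶─────┴───┐ ╵ │ │
│           │   │ │
└───────────┴───┴─┘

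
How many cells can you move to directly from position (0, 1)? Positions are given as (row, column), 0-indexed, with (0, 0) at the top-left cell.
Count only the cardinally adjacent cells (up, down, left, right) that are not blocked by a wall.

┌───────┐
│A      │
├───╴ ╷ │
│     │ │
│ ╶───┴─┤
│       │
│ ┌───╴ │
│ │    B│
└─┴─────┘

Checking passable neighbors of (0, 1):
Neighbors: (0, 0), (0, 2)
Count: 2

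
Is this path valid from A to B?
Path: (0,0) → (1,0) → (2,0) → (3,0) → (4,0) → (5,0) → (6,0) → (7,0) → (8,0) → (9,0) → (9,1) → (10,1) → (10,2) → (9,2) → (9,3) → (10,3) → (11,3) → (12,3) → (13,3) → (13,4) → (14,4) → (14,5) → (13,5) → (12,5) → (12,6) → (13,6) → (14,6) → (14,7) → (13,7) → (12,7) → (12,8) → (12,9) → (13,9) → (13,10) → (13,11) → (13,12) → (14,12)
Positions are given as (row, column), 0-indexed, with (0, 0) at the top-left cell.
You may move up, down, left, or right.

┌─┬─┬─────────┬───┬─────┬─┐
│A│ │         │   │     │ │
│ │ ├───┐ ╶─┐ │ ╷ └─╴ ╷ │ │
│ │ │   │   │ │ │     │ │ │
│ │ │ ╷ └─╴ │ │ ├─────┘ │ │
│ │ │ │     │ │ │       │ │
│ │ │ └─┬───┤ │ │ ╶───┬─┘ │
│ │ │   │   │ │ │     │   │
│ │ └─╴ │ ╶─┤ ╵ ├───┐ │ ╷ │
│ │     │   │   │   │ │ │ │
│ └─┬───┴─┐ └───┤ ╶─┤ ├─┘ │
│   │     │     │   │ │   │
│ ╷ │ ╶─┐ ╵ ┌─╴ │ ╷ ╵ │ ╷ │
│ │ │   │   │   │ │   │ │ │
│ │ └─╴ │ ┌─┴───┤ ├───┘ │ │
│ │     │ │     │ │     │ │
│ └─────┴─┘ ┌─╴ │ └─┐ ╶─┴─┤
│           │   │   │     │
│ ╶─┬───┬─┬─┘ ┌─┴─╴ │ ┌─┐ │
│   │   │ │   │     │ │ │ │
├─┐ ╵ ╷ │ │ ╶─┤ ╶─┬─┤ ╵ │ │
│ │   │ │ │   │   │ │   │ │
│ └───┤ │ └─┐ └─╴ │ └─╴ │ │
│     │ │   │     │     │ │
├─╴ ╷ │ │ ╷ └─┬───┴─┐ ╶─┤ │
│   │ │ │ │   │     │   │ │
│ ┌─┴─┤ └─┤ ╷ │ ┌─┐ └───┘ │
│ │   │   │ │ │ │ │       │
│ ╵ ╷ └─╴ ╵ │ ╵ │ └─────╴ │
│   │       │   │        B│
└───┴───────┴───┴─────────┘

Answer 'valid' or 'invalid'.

Checking path validity:
Result: All consecutive moves are passable.

valid

Correct solution:

┌─┬─┬─────────┬───┬─────┬─┐
│A│ │         │   │     │ │
│ │ ├───┐ ╶─┐ │ ╷ └─╴ ╷ │ │
│↓│ │   │   │ │ │     │ │ │
│ │ │ ╷ └─╴ │ │ ├─────┘ │ │
│↓│ │ │     │ │ │       │ │
│ │ │ └─┬───┤ │ │ ╶───┬─┘ │
│↓│ │   │   │ │ │     │   │
│ │ └─╴ │ ╶─┤ ╵ ├───┐ │ ╷ │
│↓│     │   │   │   │ │ │ │
│ └─┬───┴─┐ └───┤ ╶─┤ ├─┘ │
│↓  │     │     │   │ │   │
│ ╷ │ ╶─┐ ╵ ┌─╴ │ ╷ ╵ │ ╷ │
│↓│ │   │   │   │ │   │ │ │
│ │ └─╴ │ ┌─┴───┤ ├───┘ │ │
│↓│     │ │     │ │     │ │
│ └─────┴─┘ ┌─╴ │ └─┐ ╶─┴─┤
│↓          │   │   │     │
│ ╶─┬───┬─┬─┘ ┌─┴─╴ │ ┌─┐ │
│↳ ↓│↱ ↓│ │   │     │ │ │ │
├─┐ ╵ ╷ │ │ ╶─┤ ╶─┬─┤ ╵ │ │
│ │↳ ↑│↓│ │   │   │ │   │ │
│ └───┤ │ └─┐ └─╴ │ └─╴ │ │
│     │↓│   │     │     │ │
├─╴ ╷ │ │ ╷ └─┬───┴─┐ ╶─┤ │
│   │ │↓│ │↱ ↓│↱ → ↓│   │ │
│ ┌─┴─┤ └─┤ ╷ │ ┌─┐ └───┘ │
│ │   │↳ ↓│↑│↓│↑│ │↳ → → ↓│
│ ╵ ╷ └─╴ ╵ │ ╵ │ └─────╴ │
│   │    ↳ ↑│↳ ↑│        B│
└───┴───────┴───┴─────────┘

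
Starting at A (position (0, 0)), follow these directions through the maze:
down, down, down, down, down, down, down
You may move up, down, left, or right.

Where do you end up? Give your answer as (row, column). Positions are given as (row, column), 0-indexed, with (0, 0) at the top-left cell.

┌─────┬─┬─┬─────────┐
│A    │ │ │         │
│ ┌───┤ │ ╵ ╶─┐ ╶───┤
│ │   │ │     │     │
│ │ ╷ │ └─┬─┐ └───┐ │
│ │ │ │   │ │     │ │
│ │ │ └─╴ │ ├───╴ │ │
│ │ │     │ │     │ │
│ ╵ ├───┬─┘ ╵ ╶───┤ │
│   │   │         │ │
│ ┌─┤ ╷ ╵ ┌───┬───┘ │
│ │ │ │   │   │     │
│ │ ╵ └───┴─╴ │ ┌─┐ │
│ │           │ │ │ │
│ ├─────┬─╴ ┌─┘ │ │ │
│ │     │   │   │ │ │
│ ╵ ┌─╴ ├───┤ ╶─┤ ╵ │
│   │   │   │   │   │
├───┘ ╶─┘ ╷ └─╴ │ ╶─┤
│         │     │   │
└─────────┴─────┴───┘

Following directions step by step:
Start: (0, 0)
  down: (0, 0) → (1, 0)
  down: (1, 0) → (2, 0)
  down: (2, 0) → (3, 0)
  down: (3, 0) → (4, 0)
  down: (4, 0) → (5, 0)
  down: (5, 0) → (6, 0)
  down: (6, 0) → (7, 0)
Final position: (7, 0)

Path taken:

┌─────┬─┬─┬─────────┐
│A    │ │ │         │
│ ┌───┤ │ ╵ ╶─┐ ╶───┤
│↓│   │ │     │     │
│ │ ╷ │ └─┬─┐ └───┐ │
│↓│ │ │   │ │     │ │
│ │ │ └─╴ │ ├───╴ │ │
│↓│ │     │ │     │ │
│ ╵ ├───┬─┘ ╵ ╶───┤ │
│↓  │   │         │ │
│ ┌─┤ ╷ ╵ ┌───┬───┘ │
│↓│ │ │   │   │     │
│ │ ╵ └───┴─╴ │ ┌─┐ │
│↓│           │ │ │ │
│ ├─────┬─╴ ┌─┘ │ │ │
│B│     │   │   │ │ │
│ ╵ ┌─╴ ├───┤ ╶─┤ ╵ │
│   │   │   │   │   │
├───┘ ╶─┘ ╷ └─╴ │ ╶─┤
│         │     │   │
└─────────┴─────┴───┘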